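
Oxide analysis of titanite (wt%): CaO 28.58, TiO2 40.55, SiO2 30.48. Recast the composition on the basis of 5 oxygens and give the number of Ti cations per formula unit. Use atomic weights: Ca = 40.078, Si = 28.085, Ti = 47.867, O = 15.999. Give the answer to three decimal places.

CaO (M=56.077): mol = 0.50966; Ca = 0.50966, O = 0.50966.
TiO2 (M=79.865): mol = 0.50773; Ti = 0.50773, O = 1.01546.
SiO2 (M=60.083): mol = 0.50730; Si = 0.50730, O = 1.01460.
ΣO = 2.53972; factor = 5/ΣO = 1.96872.
Ti apfu = 0.50773 × 1.96872 = 1.000.

1.000 Ti apfu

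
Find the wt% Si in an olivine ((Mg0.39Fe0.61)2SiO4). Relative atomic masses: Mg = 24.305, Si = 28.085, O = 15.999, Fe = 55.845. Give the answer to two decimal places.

15.68 wt%

M((Mg0.39Fe0.61)2SiO4) = 179.170 g/mol.
Si contributes 1 × 28.085 = 28.085 g per mole.
28.085/179.170 = 0.1568 → 15.68%.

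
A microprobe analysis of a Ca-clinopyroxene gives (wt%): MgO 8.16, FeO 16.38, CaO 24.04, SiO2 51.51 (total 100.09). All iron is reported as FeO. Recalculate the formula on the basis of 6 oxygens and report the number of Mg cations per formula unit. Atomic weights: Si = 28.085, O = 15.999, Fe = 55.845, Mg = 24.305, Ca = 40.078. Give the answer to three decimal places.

0.472 Mg apfu

8.16 wt% MgO ÷ 40.304 g/mol = 0.20246 mol, giving 0.20246 Mg and 0.20246 O.
16.38 wt% FeO ÷ 71.844 g/mol = 0.22799 mol, giving 0.22799 Fe and 0.22799 O.
24.04 wt% CaO ÷ 56.077 g/mol = 0.42870 mol, giving 0.42870 Ca and 0.42870 O.
51.51 wt% SiO2 ÷ 60.083 g/mol = 0.85731 mol, giving 0.85731 Si and 1.71462 O.
Oxygen sums to 2.57377; scaling by 6/2.57377 = 2.33121 puts the formula on 6 O.
Mg: 0.20246 × 2.33121 = 0.472 atoms per formula unit.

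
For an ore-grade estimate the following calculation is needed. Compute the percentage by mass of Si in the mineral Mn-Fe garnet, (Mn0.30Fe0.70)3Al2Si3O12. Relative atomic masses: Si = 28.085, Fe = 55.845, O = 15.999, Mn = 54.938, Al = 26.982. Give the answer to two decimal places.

Formula mass = 0.90*54.938 + 2.10*55.845 + 2*26.982 + 3*28.085 + 12*15.999 = 496.926 g/mol, of which 84.255 g is Si.
So Si makes up 84.255/496.926 = 0.1696 of the mass, i.e. 16.96%.

16.96 wt%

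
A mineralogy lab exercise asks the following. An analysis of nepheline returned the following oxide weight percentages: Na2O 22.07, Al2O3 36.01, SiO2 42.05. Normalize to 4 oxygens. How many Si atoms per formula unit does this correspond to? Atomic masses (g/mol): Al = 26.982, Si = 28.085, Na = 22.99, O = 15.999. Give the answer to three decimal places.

0.994 Si apfu

Na2O: 22.07/61.979 = 0.35609 mol → 0.71218 mol Na, 0.35609 mol O.
Al2O3: 36.01/101.961 = 0.35317 mol → 0.70634 mol Al, 1.05951 mol O.
SiO2: 42.05/60.083 = 0.69987 mol → 0.69987 mol Si, 1.39974 mol O.
Total oxygen = 2.81534 mol. Normalization factor = 4/2.81534 = 1.42079.
Si per 4 O = 0.69987 × 1.42079 = 0.994.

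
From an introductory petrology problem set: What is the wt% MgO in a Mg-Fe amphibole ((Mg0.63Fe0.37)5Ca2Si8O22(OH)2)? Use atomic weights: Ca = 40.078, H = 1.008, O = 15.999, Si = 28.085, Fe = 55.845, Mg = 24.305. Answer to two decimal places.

14.58 wt%

M((Mg0.63Fe0.37)5Ca2Si8O22(OH)2) = 870.702 g/mol; M(MgO) = 40.304 g/mol.
Moles MgO per formula unit = 3.15 Mg ÷ 1 = 3.1500.
MgO fraction = (3.1500 × 40.304) / 870.702 = 126.958/870.702 = 0.1458.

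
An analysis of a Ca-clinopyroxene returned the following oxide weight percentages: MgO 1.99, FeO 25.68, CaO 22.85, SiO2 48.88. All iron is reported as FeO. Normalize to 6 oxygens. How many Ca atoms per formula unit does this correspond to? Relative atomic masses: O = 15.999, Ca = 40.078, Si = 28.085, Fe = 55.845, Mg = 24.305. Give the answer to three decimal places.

1.001 Ca apfu

MgO (M=40.304): mol = 0.04937; Mg = 0.04937, O = 0.04937.
FeO (M=71.844): mol = 0.35744; Fe = 0.35744, O = 0.35744.
CaO (M=56.077): mol = 0.40748; Ca = 0.40748, O = 0.40748.
SiO2 (M=60.083): mol = 0.81354; Si = 0.81354, O = 1.62708.
ΣO = 2.44137; factor = 6/ΣO = 2.45764.
Ca apfu = 0.40748 × 2.45764 = 1.001.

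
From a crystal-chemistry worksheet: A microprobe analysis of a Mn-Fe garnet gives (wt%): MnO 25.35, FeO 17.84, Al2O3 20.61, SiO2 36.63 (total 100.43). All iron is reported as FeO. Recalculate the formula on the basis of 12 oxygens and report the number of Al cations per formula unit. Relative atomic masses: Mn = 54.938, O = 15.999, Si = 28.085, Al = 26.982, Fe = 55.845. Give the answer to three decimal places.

MnO (M=70.937): mol = 0.35736; Mn = 0.35736, O = 0.35736.
FeO (M=71.844): mol = 0.24832; Fe = 0.24832, O = 0.24832.
Al2O3 (M=101.961): mol = 0.20214; Al = 0.40428, O = 0.60642.
SiO2 (M=60.083): mol = 0.60966; Si = 0.60966, O = 1.21932.
ΣO = 2.43142; factor = 12/ΣO = 4.93539.
Al apfu = 0.40428 × 4.93539 = 1.995.

1.995 Al apfu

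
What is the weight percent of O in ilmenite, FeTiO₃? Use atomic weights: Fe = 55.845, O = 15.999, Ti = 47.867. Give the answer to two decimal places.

M(FeTiO₃) = 151.709 g/mol.
O contributes 3 × 15.999 = 47.997 g per mole.
47.997/151.709 = 0.3164 → 31.64%.

31.64 weight percent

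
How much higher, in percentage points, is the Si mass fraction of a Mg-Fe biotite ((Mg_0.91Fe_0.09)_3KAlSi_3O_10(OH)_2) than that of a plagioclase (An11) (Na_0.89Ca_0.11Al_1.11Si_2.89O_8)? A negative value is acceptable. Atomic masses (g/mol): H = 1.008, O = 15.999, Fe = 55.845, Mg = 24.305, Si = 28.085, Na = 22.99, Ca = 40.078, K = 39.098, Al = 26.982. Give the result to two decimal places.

-10.96 percentage points

Si in (Mg_0.91Fe_0.09)_3KAlSi_3O_10(OH)_2: molar mass 425.770 g/mol; 3×28.085 = 84.255 g → 19.79 wt%.
Si in Na_0.89Ca_0.11Al_1.11Si_2.89O_8: molar mass 263.977 g/mol; 2.89×28.085 = 81.166 g → 30.75 wt%.
Difference = 19.79 − 30.75 = -10.96 percentage points.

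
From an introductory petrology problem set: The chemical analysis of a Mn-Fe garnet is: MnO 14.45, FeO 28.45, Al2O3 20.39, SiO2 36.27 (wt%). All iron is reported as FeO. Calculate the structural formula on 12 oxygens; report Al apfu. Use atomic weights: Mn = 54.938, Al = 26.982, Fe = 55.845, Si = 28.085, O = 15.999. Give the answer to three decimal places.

1.994 Al apfu

MnO (M=70.937): mol = 0.20370; Mn = 0.20370, O = 0.20370.
FeO (M=71.844): mol = 0.39600; Fe = 0.39600, O = 0.39600.
Al2O3 (M=101.961): mol = 0.19998; Al = 0.39996, O = 0.59994.
SiO2 (M=60.083): mol = 0.60366; Si = 0.60366, O = 1.20732.
ΣO = 2.40696; factor = 12/ΣO = 4.98554.
Al apfu = 0.39996 × 4.98554 = 1.994.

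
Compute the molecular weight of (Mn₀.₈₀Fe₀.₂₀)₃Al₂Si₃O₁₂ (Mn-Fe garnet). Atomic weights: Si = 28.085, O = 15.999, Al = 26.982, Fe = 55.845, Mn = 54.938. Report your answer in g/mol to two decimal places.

495.57 g/mol

Mn: 2.40 × 54.938 = 131.8512
Fe: 0.60 × 55.845 = 33.5070
Al: 2 × 26.982 = 53.9640
Si: 3 × 28.085 = 84.2550
O: 12 × 15.999 = 191.9880
Summing the contributions gives the formula mass.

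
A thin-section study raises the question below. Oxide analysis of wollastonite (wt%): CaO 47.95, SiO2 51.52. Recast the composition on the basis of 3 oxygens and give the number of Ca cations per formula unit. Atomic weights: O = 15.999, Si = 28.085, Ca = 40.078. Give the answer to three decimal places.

CaO: 47.95/56.077 = 0.85507 mol → 0.85507 mol Ca, 0.85507 mol O.
SiO2: 51.52/60.083 = 0.85748 mol → 0.85748 mol Si, 1.71496 mol O.
Total oxygen = 2.57003 mol. Normalization factor = 3/2.57003 = 1.16730.
Ca per 3 O = 0.85507 × 1.16730 = 0.998.

0.998 Ca apfu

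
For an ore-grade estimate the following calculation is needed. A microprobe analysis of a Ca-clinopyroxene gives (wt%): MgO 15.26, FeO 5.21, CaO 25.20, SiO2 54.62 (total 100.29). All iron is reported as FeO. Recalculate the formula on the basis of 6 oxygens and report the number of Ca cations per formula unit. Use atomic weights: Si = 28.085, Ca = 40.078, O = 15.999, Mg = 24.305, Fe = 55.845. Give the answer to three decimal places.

0.992 Ca apfu

MgO (M=40.304): mol = 0.37862; Mg = 0.37862, O = 0.37862.
FeO (M=71.844): mol = 0.07252; Fe = 0.07252, O = 0.07252.
CaO (M=56.077): mol = 0.44938; Ca = 0.44938, O = 0.44938.
SiO2 (M=60.083): mol = 0.90908; Si = 0.90908, O = 1.81816.
ΣO = 2.71868; factor = 6/ΣO = 2.20695.
Ca apfu = 0.44938 × 2.20695 = 0.992.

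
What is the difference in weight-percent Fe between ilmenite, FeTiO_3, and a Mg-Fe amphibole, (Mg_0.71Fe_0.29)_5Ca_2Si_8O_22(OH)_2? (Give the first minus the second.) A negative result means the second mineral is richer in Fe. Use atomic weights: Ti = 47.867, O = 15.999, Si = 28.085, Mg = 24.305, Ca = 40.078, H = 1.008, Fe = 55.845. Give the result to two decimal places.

First mineral: 55.845 g Fe in 151.709 g formula = 36.81 wt% Fe.
Second mineral: 80.975 g Fe in 858.086 g formula = 9.44 wt% Fe.
36.81% − 9.44% gives a difference of 27.37 percentage points.

27.37 percentage points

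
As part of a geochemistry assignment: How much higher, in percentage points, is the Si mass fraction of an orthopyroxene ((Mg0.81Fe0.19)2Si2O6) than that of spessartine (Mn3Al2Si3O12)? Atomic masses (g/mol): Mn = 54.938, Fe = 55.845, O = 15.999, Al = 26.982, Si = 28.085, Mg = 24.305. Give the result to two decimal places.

9.38 percentage points

M((Mg0.81Fe0.19)2Si2O6) = 212.759 g/mol, so wt% Si = 56.170/212.759 × 100 = 26.40%.
M(Mn3Al2Si3O12) = 495.021 g/mol, so wt% Si = 84.255/495.021 × 100 = 17.02%.
26.40 − 17.02 = 9.38 pp.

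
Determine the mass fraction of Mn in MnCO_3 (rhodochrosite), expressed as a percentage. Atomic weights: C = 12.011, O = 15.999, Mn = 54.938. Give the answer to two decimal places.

47.79 weight percent

Molar mass of MnCO_3: 1*54.938 + 1*12.011 + 3*15.999 = 114.946 g/mol.
Mass of Mn per formula unit: 1 × 54.938 = 54.938 g.
Weight fraction Mn = 54.938 / 114.946 = 0.4779.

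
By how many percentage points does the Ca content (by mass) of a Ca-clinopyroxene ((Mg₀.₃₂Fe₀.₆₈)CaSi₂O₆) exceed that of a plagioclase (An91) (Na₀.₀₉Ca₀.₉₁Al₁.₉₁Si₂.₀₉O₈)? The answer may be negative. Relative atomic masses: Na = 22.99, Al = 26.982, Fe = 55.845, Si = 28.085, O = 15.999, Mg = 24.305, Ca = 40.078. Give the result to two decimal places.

3.66 percentage points

M((Mg₀.₃₂Fe₀.₆₈)CaSi₂O₆) = 237.994 g/mol, so wt% Ca = 40.078/237.994 × 100 = 16.84%.
M(Na₀.₀₉Ca₀.₉₁Al₁.₉₁Si₂.₀₉O₈) = 276.765 g/mol, so wt% Ca = 36.471/276.765 × 100 = 13.18%.
16.84 − 13.18 = 3.66 pp.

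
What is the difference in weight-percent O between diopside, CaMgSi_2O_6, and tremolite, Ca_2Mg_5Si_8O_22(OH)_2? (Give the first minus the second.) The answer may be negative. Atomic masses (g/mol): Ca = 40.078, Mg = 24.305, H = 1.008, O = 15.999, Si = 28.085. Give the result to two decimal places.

First mineral: 95.994 g O in 216.547 g formula = 44.33 wt% O.
Second mineral: 383.976 g O in 812.353 g formula = 47.27 wt% O.
44.33% − 47.27% gives a difference of -2.94 percentage points.

-2.94 percentage points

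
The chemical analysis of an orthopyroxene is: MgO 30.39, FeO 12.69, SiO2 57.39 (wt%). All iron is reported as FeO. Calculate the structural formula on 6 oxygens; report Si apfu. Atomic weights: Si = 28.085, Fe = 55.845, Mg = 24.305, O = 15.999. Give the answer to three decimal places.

2.017 Si apfu

MgO (M=40.304): mol = 0.75402; Mg = 0.75402, O = 0.75402.
FeO (M=71.844): mol = 0.17663; Fe = 0.17663, O = 0.17663.
SiO2 (M=60.083): mol = 0.95518; Si = 0.95518, O = 1.91036.
ΣO = 2.84101; factor = 6/ΣO = 2.11192.
Si apfu = 0.95518 × 2.11192 = 2.017.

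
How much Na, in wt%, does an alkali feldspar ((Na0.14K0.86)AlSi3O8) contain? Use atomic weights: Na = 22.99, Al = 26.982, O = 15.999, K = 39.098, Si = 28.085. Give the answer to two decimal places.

1.17 wt%

M((Na0.14K0.86)AlSi3O8) = 276.072 g/mol.
Na contributes 0.14 × 22.99 = 3.219 g per mole.
3.219/276.072 = 0.0117 → 1.17%.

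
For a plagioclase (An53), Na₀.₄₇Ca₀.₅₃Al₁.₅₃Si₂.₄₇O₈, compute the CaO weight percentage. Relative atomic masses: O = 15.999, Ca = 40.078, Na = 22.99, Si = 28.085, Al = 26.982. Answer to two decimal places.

10.98 wt%

Formula mass = 270.691 g/mol.
0.53 Ca → 0.5300 mol CaO per formula unit; M(CaO) = 56.077, so CaO mass = 29.721 g.
29.721/270.691 × 100 = 10.98 wt%.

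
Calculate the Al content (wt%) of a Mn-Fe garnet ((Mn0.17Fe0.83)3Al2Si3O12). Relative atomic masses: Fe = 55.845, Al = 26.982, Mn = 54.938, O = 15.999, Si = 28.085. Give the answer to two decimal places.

10.85 wt%

Formula mass = 0.51×54.938 + 2.49×55.845 + 2×26.982 + 3×28.085 + 12×15.999 = 497.279 g/mol, of which 53.964 g is Al.
So Al makes up 53.964/497.279 = 0.1085 of the mass, i.e. 10.85%.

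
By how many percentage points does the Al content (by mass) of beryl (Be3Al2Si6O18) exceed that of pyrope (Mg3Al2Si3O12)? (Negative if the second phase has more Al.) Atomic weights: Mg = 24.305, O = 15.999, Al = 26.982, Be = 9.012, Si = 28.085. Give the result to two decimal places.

Al in Be3Al2Si6O18: molar mass 537.492 g/mol; 2×26.982 = 53.964 g → 10.04 wt%.
Al in Mg3Al2Si3O12: molar mass 403.122 g/mol; 2×26.982 = 53.964 g → 13.39 wt%.
Difference = 10.04 − 13.39 = -3.35 percentage points.

-3.35 percentage points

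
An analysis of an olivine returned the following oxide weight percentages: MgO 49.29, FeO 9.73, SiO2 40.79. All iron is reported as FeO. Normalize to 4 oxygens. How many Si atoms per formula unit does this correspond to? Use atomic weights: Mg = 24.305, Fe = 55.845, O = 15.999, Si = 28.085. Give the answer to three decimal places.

MgO: 49.29/40.304 = 1.22296 mol → 1.22296 mol Mg, 1.22296 mol O.
FeO: 9.73/71.844 = 0.13543 mol → 0.13543 mol Fe, 0.13543 mol O.
SiO2: 40.79/60.083 = 0.67889 mol → 0.67889 mol Si, 1.35778 mol O.
Total oxygen = 2.71617 mol. Normalization factor = 4/2.71617 = 1.47266.
Si per 4 O = 0.67889 × 1.47266 = 1.000.

1.000 Si apfu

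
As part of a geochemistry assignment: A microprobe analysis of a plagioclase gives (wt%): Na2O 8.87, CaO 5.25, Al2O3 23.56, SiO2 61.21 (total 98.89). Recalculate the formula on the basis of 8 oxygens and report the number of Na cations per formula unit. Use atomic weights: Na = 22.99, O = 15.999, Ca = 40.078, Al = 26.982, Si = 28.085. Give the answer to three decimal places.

8.87 wt% Na2O ÷ 61.979 g/mol = 0.14311 mol, giving 0.28622 Na and 0.14311 O.
5.25 wt% CaO ÷ 56.077 g/mol = 0.09362 mol, giving 0.09362 Ca and 0.09362 O.
23.56 wt% Al2O3 ÷ 101.961 g/mol = 0.23107 mol, giving 0.46214 Al and 0.69321 O.
61.21 wt% SiO2 ÷ 60.083 g/mol = 1.01876 mol, giving 1.01876 Si and 2.03752 O.
Oxygen sums to 2.96746; scaling by 8/2.96746 = 2.69591 puts the formula on 8 O.
Na: 0.28622 × 2.69591 = 0.772 atoms per formula unit.

0.772 Na apfu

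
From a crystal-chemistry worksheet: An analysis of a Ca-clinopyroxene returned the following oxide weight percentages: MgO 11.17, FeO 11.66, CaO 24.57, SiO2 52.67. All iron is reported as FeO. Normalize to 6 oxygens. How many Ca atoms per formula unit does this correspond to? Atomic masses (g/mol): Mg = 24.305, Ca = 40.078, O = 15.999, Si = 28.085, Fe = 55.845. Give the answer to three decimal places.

MgO: 11.17/40.304 = 0.27714 mol → 0.27714 mol Mg, 0.27714 mol O.
FeO: 11.66/71.844 = 0.16230 mol → 0.16230 mol Fe, 0.16230 mol O.
CaO: 24.57/56.077 = 0.43815 mol → 0.43815 mol Ca, 0.43815 mol O.
SiO2: 52.67/60.083 = 0.87662 mol → 0.87662 mol Si, 1.75324 mol O.
Total oxygen = 2.63083 mol. Normalization factor = 6/2.63083 = 2.28065.
Ca per 6 O = 0.43815 × 2.28065 = 0.999.

0.999 Ca apfu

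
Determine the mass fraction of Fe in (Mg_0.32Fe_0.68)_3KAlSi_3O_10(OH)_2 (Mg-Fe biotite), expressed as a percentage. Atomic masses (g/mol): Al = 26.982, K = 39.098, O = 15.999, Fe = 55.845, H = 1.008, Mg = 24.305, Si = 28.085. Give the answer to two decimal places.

Molar mass of (Mg_0.32Fe_0.68)_3KAlSi_3O_10(OH)_2: 0.96*24.305 + 2.04*55.845 + 1*39.098 + 1*26.982 + 3*28.085 + 12*15.999 + 2*1.008 = 481.596 g/mol.
Mass of Fe per formula unit: 2.04 × 55.845 = 113.924 g.
Weight fraction Fe = 113.924 / 481.596 = 0.2366.

23.66 weight percent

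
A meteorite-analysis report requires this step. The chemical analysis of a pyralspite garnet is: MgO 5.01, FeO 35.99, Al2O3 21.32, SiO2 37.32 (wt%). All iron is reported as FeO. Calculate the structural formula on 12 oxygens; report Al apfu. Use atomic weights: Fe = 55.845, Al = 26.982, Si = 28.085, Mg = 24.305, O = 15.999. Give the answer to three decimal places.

MgO: 5.01/40.304 = 0.12431 mol → 0.12431 mol Mg, 0.12431 mol O.
FeO: 35.99/71.844 = 0.50095 mol → 0.50095 mol Fe, 0.50095 mol O.
Al2O3: 21.32/101.961 = 0.20910 mol → 0.41820 mol Al, 0.62730 mol O.
SiO2: 37.32/60.083 = 0.62114 mol → 0.62114 mol Si, 1.24228 mol O.
Total oxygen = 2.49484 mol. Normalization factor = 12/2.49484 = 4.80993.
Al per 12 O = 0.41820 × 4.80993 = 2.012.

2.012 Al apfu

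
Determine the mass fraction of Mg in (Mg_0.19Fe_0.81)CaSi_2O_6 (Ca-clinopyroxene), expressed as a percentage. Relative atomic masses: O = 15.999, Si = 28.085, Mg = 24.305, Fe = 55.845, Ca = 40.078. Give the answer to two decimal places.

1.91 mass %

Formula mass = 0.19*24.305 + 0.81*55.845 + 1*40.078 + 2*28.085 + 6*15.999 = 242.094 g/mol, of which 4.618 g is Mg.
So Mg makes up 4.618/242.094 = 0.0191 of the mass, i.e. 1.91%.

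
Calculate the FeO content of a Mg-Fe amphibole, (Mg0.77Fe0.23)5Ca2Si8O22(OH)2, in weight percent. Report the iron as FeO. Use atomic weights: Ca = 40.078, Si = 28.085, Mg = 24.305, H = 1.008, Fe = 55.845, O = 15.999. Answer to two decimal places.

M((Mg0.77Fe0.23)5Ca2Si8O22(OH)2) = 848.624 g/mol; M(FeO) = 71.844 g/mol.
Moles FeO per formula unit = 1.15 Fe ÷ 1 = 1.1500.
FeO fraction = (1.1500 × 71.844) / 848.624 = 82.621/848.624 = 0.0974.

9.74 wt%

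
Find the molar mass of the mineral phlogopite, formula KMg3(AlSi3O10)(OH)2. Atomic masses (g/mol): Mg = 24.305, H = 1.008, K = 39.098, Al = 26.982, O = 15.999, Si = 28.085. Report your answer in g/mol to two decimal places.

The formula mass is the sum 1·39.098 + 3·24.305 + 1·26.982 + 3·28.085 + 12·15.999 + 2·1.008.

417.25 g/mol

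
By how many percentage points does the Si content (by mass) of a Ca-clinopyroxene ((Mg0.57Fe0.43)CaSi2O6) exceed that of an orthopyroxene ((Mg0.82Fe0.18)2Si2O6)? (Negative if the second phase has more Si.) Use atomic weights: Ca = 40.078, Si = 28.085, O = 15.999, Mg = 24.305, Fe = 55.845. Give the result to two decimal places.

Si in (Mg0.57Fe0.43)CaSi2O6: molar mass 230.109 g/mol; 2×28.085 = 56.170 g → 24.41 wt%.
Si in (Mg0.82Fe0.18)2Si2O6: molar mass 212.128 g/mol; 2×28.085 = 56.170 g → 26.48 wt%.
Difference = 24.41 − 26.48 = -2.07 percentage points.

-2.07 percentage points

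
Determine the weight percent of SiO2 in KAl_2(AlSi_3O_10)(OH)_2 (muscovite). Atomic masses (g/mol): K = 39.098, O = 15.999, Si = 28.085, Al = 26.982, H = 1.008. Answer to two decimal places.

Formula mass = 398.303 g/mol.
3 Si → 3.0000 mol SiO2 per formula unit; M(SiO2) = 60.083, so SiO2 mass = 180.249 g.
180.249/398.303 × 100 = 45.25 wt%.

45.25 wt%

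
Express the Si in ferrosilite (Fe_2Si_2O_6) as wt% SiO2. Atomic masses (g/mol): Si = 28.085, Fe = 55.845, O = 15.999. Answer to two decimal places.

M(Fe_2Si_2O_6) = 263.854 g/mol; M(SiO2) = 60.083 g/mol.
Moles SiO2 per formula unit = 2 Si ÷ 1 = 2.0000.
SiO2 fraction = (2.0000 × 60.083) / 263.854 = 120.166/263.854 = 0.4554.

45.54 wt%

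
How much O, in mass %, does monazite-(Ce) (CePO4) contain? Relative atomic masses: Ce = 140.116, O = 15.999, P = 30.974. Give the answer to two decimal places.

27.22 mass %

Formula mass = 1*140.116 + 1*30.974 + 4*15.999 = 235.086 g/mol, of which 63.996 g is O.
So O makes up 63.996/235.086 = 0.2722 of the mass, i.e. 27.22%.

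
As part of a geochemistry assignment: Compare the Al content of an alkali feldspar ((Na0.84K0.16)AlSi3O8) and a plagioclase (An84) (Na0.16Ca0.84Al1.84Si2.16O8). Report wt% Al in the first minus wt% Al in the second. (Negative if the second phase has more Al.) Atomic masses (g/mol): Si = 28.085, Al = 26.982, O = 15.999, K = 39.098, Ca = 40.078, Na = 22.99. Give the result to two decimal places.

First mineral: 26.982 g Al in 264.796 g formula = 10.19 wt% Al.
Second mineral: 49.647 g Al in 275.646 g formula = 18.01 wt% Al.
10.19% − 18.01% gives a difference of -7.82 percentage points.

-7.82 percentage points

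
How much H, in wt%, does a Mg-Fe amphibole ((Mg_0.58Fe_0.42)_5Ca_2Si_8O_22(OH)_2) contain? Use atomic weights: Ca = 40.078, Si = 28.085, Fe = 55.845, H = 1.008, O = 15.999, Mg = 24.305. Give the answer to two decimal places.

0.23 wt%

M((Mg_0.58Fe_0.42)_5Ca_2Si_8O_22(OH)_2) = 878.587 g/mol.
H contributes 2 × 1.008 = 2.016 g per mole.
2.016/878.587 = 0.0023 → 0.23%.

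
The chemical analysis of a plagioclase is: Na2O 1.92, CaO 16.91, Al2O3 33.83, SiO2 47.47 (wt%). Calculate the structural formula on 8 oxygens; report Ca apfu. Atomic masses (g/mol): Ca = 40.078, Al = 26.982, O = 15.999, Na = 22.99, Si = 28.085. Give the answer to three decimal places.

0.830 Ca apfu

Na2O: 1.92/61.979 = 0.03098 mol → 0.06196 mol Na, 0.03098 mol O.
CaO: 16.91/56.077 = 0.30155 mol → 0.30155 mol Ca, 0.30155 mol O.
Al2O3: 33.83/101.961 = 0.33179 mol → 0.66358 mol Al, 0.99537 mol O.
SiO2: 47.47/60.083 = 0.79007 mol → 0.79007 mol Si, 1.58014 mol O.
Total oxygen = 2.90804 mol. Normalization factor = 8/2.90804 = 2.75099.
Ca per 8 O = 0.30155 × 2.75099 = 0.830.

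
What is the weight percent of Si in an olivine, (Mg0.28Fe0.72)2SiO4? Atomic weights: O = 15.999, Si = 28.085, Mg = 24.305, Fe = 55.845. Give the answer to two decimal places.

15.09 mass %

M((Mg0.28Fe0.72)2SiO4) = 186.109 g/mol.
Si contributes 1 × 28.085 = 28.085 g per mole.
28.085/186.109 = 0.1509 → 15.09%.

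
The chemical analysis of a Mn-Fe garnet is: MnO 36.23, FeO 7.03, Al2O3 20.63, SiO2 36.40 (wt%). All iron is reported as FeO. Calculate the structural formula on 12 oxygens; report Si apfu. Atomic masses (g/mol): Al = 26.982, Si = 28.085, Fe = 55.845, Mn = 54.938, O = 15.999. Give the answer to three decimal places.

MnO: 36.23/70.937 = 0.51073 mol → 0.51073 mol Mn, 0.51073 mol O.
FeO: 7.03/71.844 = 0.09785 mol → 0.09785 mol Fe, 0.09785 mol O.
Al2O3: 20.63/101.961 = 0.20233 mol → 0.40466 mol Al, 0.60699 mol O.
SiO2: 36.40/60.083 = 0.60583 mol → 0.60583 mol Si, 1.21166 mol O.
Total oxygen = 2.42723 mol. Normalization factor = 12/2.42723 = 4.94391.
Si per 12 O = 0.60583 × 4.94391 = 2.995.

2.995 Si apfu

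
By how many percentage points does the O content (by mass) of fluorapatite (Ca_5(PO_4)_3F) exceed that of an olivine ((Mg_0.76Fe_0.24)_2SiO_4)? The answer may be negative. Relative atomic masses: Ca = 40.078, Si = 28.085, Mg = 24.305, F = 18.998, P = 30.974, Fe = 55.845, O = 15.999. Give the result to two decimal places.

M(Ca_5(PO_4)_3F) = 504.298 g/mol, so wt% O = 191.988/504.298 × 100 = 38.07%.
M((Mg_0.76Fe_0.24)_2SiO_4) = 155.830 g/mol, so wt% O = 63.996/155.830 × 100 = 41.07%.
38.07 − 41.07 = -3.00 pp.

-3.00 percentage points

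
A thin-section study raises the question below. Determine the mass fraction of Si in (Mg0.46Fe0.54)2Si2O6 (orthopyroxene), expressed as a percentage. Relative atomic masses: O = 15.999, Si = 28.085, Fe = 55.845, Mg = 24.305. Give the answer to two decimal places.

23.92 wt%

Formula mass = 0.92·24.305 + 1.08·55.845 + 2·28.085 + 6·15.999 = 234.837 g/mol, of which 56.170 g is Si.
So Si makes up 56.170/234.837 = 0.2392 of the mass, i.e. 23.92%.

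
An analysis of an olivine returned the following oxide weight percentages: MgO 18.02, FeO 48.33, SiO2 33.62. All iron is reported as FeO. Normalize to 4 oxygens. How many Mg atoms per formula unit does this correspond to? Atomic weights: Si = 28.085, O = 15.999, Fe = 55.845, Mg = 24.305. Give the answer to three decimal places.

18.02 wt% MgO ÷ 40.304 g/mol = 0.44710 mol, giving 0.44710 Mg and 0.44710 O.
48.33 wt% FeO ÷ 71.844 g/mol = 0.67271 mol, giving 0.67271 Fe and 0.67271 O.
33.62 wt% SiO2 ÷ 60.083 g/mol = 0.55956 mol, giving 0.55956 Si and 1.11912 O.
Oxygen sums to 2.23893; scaling by 4/2.23893 = 1.78657 puts the formula on 4 O.
Mg: 0.44710 × 1.78657 = 0.799 atoms per formula unit.

0.799 Mg apfu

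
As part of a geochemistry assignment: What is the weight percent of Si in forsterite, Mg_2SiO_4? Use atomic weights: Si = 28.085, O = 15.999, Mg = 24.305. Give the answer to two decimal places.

19.96 mass %

Molar mass of Mg_2SiO_4: 2*24.305 + 1*28.085 + 4*15.999 = 140.691 g/mol.
Mass of Si per formula unit: 1 × 28.085 = 28.085 g.
Weight fraction Si = 28.085 / 140.691 = 0.1996.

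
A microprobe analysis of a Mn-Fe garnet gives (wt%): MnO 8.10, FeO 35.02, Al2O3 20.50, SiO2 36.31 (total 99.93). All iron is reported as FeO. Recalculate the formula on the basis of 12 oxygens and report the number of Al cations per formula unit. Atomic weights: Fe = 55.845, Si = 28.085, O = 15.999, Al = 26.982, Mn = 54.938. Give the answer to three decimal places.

1.999 Al apfu

8.10 wt% MnO ÷ 70.937 g/mol = 0.11419 mol, giving 0.11419 Mn and 0.11419 O.
35.02 wt% FeO ÷ 71.844 g/mol = 0.48745 mol, giving 0.48745 Fe and 0.48745 O.
20.50 wt% Al2O3 ÷ 101.961 g/mol = 0.20106 mol, giving 0.40212 Al and 0.60318 O.
36.31 wt% SiO2 ÷ 60.083 g/mol = 0.60433 mol, giving 0.60433 Si and 1.20866 O.
Oxygen sums to 2.41348; scaling by 12/2.41348 = 4.97207 puts the formula on 12 O.
Al: 0.40212 × 4.97207 = 1.999 atoms per formula unit.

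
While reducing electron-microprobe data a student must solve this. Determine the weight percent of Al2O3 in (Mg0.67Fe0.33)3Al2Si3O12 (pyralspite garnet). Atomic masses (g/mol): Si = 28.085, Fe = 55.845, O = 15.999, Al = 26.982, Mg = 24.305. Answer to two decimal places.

23.47 wt%

M((Mg0.67Fe0.33)3Al2Si3O12) = 434.347 g/mol; M(Al2O3) = 101.961 g/mol.
Moles Al2O3 per formula unit = 2 Al ÷ 2 = 1.0000.
Al2O3 fraction = (1.0000 × 101.961) / 434.347 = 101.961/434.347 = 0.2347.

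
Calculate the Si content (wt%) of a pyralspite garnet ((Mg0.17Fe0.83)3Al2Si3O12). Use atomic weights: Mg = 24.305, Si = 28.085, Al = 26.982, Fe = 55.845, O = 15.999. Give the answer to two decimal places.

Formula mass = 0.51·24.305 + 2.49·55.845 + 2·26.982 + 3·28.085 + 12·15.999 = 481.657 g/mol, of which 84.255 g is Si.
So Si makes up 84.255/481.657 = 0.1749 of the mass, i.e. 17.49%.

17.49 wt%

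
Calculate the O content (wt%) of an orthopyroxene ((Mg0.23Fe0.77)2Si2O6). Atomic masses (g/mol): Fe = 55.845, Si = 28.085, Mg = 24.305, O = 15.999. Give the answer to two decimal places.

38.50 wt%

Molar mass of (Mg0.23Fe0.77)2Si2O6: 0.46*24.305 + 1.54*55.845 + 2*28.085 + 6*15.999 = 249.346 g/mol.
Mass of O per formula unit: 6 × 15.999 = 95.994 g.
Weight fraction O = 95.994 / 249.346 = 0.3850.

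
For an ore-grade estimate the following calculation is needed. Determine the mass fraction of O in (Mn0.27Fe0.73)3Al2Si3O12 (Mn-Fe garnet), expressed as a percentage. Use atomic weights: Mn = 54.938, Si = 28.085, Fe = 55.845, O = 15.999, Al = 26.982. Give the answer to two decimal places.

38.63 mass %

M((Mn0.27Fe0.73)3Al2Si3O12) = 497.007 g/mol.
O contributes 12 × 15.999 = 191.988 g per mole.
191.988/497.007 = 0.3863 → 38.63%.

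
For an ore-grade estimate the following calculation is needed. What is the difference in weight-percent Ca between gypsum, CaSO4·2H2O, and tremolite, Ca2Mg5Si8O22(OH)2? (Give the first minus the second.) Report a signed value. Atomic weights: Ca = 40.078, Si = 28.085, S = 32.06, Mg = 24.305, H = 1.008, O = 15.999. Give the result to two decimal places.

Ca in CaSO4·2H2O: molar mass 172.164 g/mol; 1×40.078 = 40.078 g → 23.28 wt%.
Ca in Ca2Mg5Si8O22(OH)2: molar mass 812.353 g/mol; 2×40.078 = 80.156 g → 9.87 wt%.
Difference = 23.28 − 9.87 = 13.41 percentage points.

13.41 percentage points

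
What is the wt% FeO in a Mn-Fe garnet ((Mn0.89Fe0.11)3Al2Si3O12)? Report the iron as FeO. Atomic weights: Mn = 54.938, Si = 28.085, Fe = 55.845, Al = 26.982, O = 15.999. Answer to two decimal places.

Molar mass of (Mn0.89Fe0.11)3Al2Si3O12 = 2.67×54.938 + 0.33×55.845 + 2×26.982 + 3×28.085 + 12×15.999 = 495.320 g/mol.
Each formula unit contains 0.33 Fe, equivalent to 0.33/1 = 0.3300 mol FeO.
M(FeO) = 1×55.845 + 1×15.999 = 71.844 g/mol.
Mass of FeO per formula unit = 0.3300 × 71.844 = 23.709 g.
FeO wt% = 23.709 / 495.320 × 100 = 4.79%.

4.79 wt%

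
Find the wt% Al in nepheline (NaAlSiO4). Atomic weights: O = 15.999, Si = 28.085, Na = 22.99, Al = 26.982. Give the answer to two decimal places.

18.99 weight percent

Molar mass of NaAlSiO4: 1*22.99 + 1*26.982 + 1*28.085 + 4*15.999 = 142.053 g/mol.
Mass of Al per formula unit: 1 × 26.982 = 26.982 g.
Weight fraction Al = 26.982 / 142.053 = 0.1899.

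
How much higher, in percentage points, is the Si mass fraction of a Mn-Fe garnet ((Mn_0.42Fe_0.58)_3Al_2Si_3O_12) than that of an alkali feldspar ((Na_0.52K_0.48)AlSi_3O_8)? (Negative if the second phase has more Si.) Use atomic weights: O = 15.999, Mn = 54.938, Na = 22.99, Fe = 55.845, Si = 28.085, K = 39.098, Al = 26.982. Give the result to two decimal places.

Si in (Mn_0.42Fe_0.58)_3Al_2Si_3O_12: molar mass 496.599 g/mol; 3×28.085 = 84.255 g → 16.97 wt%.
Si in (Na_0.52K_0.48)AlSi_3O_8: molar mass 269.951 g/mol; 3×28.085 = 84.255 g → 31.21 wt%.
Difference = 16.97 − 31.21 = -14.24 percentage points.

-14.24 percentage points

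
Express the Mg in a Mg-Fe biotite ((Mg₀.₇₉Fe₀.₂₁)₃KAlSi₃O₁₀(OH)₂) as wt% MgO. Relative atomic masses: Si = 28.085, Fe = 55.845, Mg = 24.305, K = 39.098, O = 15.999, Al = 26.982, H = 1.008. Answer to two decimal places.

Formula mass = 437.124 g/mol.
2.37 Mg → 2.3700 mol MgO per formula unit; M(MgO) = 40.304, so MgO mass = 95.520 g.
95.520/437.124 × 100 = 21.85 wt%.

21.85 wt%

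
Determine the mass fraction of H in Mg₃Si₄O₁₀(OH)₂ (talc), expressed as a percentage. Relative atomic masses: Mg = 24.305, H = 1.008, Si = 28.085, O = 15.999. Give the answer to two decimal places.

0.53 weight percent

Molar mass of Mg₃Si₄O₁₀(OH)₂: 3·24.305 + 4·28.085 + 12·15.999 + 2·1.008 = 379.259 g/mol.
Mass of H per formula unit: 2 × 1.008 = 2.016 g.
Weight fraction H = 2.016 / 379.259 = 0.0053.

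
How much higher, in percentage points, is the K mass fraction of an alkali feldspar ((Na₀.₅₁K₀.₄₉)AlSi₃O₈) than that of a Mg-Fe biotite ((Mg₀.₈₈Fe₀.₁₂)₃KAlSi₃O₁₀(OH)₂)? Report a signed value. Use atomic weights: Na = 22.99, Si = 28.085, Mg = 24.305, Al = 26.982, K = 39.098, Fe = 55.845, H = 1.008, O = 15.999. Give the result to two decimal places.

-2.03 percentage points

K in (Na₀.₅₁K₀.₄₉)AlSi₃O₈: molar mass 270.112 g/mol; 0.49×39.098 = 19.158 g → 7.09 wt%.
K in (Mg₀.₈₈Fe₀.₁₂)₃KAlSi₃O₁₀(OH)₂: molar mass 428.608 g/mol; 1×39.098 = 39.098 g → 9.12 wt%.
Difference = 7.09 − 9.12 = -2.03 percentage points.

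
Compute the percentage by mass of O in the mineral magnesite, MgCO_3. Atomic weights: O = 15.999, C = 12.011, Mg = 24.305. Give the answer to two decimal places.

56.93 mass %

Molar mass of MgCO_3: 1×24.305 + 1×12.011 + 3×15.999 = 84.313 g/mol.
Mass of O per formula unit: 3 × 15.999 = 47.997 g.
Weight fraction O = 47.997 / 84.313 = 0.5693.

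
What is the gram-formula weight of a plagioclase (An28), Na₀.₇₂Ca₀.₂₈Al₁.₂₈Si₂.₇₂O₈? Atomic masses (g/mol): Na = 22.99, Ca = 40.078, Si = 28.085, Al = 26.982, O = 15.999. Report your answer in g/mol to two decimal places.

266.69 g/mol

The formula mass is the sum 0.72×22.99 + 0.28×40.078 + 1.28×26.982 + 2.72×28.085 + 8×15.999.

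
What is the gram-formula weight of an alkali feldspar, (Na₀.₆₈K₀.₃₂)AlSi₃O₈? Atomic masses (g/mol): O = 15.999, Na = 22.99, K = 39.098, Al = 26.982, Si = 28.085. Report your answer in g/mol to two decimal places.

Na: 0.68 × 22.99 = 15.6332
K: 0.32 × 39.098 = 12.5114
Al: 1 × 26.982 = 26.9820
Si: 3 × 28.085 = 84.2550
O: 8 × 15.999 = 127.9920
Summing the contributions gives the formula mass.

267.37 g/mol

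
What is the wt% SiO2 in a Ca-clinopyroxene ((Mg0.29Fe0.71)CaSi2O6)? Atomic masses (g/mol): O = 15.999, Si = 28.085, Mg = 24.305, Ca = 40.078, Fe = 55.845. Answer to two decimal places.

M((Mg0.29Fe0.71)CaSi2O6) = 238.940 g/mol; M(SiO2) = 60.083 g/mol.
Moles SiO2 per formula unit = 2 Si ÷ 1 = 2.0000.
SiO2 fraction = (2.0000 × 60.083) / 238.940 = 120.166/238.940 = 0.5029.

50.29 wt%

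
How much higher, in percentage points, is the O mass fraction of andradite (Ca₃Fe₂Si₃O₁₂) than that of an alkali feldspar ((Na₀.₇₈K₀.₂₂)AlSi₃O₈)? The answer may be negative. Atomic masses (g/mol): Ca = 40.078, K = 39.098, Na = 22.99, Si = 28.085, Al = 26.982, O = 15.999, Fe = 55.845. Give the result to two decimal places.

First mineral: 191.988 g O in 508.167 g formula = 37.78 wt% O.
Second mineral: 127.992 g O in 265.763 g formula = 48.16 wt% O.
37.78% − 48.16% gives a difference of -10.38 percentage points.

-10.38 percentage points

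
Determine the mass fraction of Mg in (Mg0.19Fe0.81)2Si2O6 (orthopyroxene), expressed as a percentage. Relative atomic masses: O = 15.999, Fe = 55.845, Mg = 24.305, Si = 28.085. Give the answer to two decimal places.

Molar mass of (Mg0.19Fe0.81)2Si2O6: 0.38*24.305 + 1.62*55.845 + 2*28.085 + 6*15.999 = 251.869 g/mol.
Mass of Mg per formula unit: 0.38 × 24.305 = 9.236 g.
Weight fraction Mg = 9.236 / 251.869 = 0.0367.

3.67 mass %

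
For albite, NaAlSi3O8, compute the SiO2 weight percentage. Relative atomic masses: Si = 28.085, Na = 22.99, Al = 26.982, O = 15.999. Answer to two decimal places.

68.74 wt%

Formula mass = 262.219 g/mol.
3 Si → 3.0000 mol SiO2 per formula unit; M(SiO2) = 60.083, so SiO2 mass = 180.249 g.
180.249/262.219 × 100 = 68.74 wt%.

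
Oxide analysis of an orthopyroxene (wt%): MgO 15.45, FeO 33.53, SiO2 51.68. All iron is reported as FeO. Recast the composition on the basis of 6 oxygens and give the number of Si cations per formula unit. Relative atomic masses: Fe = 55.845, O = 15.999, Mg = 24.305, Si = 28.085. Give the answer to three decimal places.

MgO (M=40.304): mol = 0.38334; Mg = 0.38334, O = 0.38334.
FeO (M=71.844): mol = 0.46671; Fe = 0.46671, O = 0.46671.
SiO2 (M=60.083): mol = 0.86014; Si = 0.86014, O = 1.72028.
ΣO = 2.57033; factor = 6/ΣO = 2.33433.
Si apfu = 0.86014 × 2.33433 = 2.008.

2.008 Si apfu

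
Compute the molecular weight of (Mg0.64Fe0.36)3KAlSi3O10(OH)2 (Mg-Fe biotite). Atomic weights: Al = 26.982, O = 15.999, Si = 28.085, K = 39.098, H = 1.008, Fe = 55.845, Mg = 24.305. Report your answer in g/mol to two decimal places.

Mg: 1.92 × 24.305 = 46.6656
Fe: 1.08 × 55.845 = 60.3126
K: 1 × 39.098 = 39.0980
Al: 1 × 26.982 = 26.9820
Si: 3 × 28.085 = 84.2550
O: 12 × 15.999 = 191.9880
H: 2 × 1.008 = 2.0160
Summing the contributions gives the formula mass.

451.32 g/mol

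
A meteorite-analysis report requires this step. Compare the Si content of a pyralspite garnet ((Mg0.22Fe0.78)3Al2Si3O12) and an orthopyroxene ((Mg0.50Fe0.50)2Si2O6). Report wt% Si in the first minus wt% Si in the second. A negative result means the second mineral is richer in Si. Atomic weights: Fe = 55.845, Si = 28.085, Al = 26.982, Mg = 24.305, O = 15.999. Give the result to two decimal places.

Si in (Mg0.22Fe0.78)3Al2Si3O12: molar mass 476.926 g/mol; 3×28.085 = 84.255 g → 17.67 wt%.
Si in (Mg0.50Fe0.50)2Si2O6: molar mass 232.314 g/mol; 2×28.085 = 56.170 g → 24.18 wt%.
Difference = 17.67 − 24.18 = -6.51 percentage points.

-6.51 percentage points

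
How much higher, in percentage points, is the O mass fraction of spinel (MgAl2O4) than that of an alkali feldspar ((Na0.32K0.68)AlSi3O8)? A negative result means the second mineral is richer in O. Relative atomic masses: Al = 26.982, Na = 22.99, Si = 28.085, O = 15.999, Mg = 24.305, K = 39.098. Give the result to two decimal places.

-1.87 percentage points

First mineral: 63.996 g O in 142.265 g formula = 44.98 wt% O.
Second mineral: 127.992 g O in 273.172 g formula = 46.85 wt% O.
44.98% − 46.85% gives a difference of -1.87 percentage points.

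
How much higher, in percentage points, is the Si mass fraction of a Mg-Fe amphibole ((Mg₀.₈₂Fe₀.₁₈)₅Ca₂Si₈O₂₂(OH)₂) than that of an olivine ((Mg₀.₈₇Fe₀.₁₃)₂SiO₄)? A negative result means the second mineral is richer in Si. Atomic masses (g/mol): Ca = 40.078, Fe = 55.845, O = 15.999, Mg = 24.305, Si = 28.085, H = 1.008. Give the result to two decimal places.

M((Mg₀.₈₂Fe₀.₁₈)₅Ca₂Si₈O₂₂(OH)₂) = 840.739 g/mol, so wt% Si = 224.680/840.739 × 100 = 26.72%.
M((Mg₀.₈₇Fe₀.₁₃)₂SiO₄) = 148.891 g/mol, so wt% Si = 28.085/148.891 × 100 = 18.86%.
26.72 − 18.86 = 7.86 pp.

7.86 percentage points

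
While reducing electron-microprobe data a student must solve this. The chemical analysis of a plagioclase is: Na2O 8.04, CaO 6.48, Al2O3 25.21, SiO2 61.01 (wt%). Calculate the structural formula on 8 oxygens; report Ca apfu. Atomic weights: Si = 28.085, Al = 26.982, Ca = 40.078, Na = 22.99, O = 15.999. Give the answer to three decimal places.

Na2O: 8.04/61.979 = 0.12972 mol → 0.25944 mol Na, 0.12972 mol O.
CaO: 6.48/56.077 = 0.11556 mol → 0.11556 mol Ca, 0.11556 mol O.
Al2O3: 25.21/101.961 = 0.24725 mol → 0.49450 mol Al, 0.74175 mol O.
SiO2: 61.01/60.083 = 1.01543 mol → 1.01543 mol Si, 2.03086 mol O.
Total oxygen = 3.01789 mol. Normalization factor = 8/3.01789 = 2.65086.
Ca per 8 O = 0.11556 × 2.65086 = 0.306.

0.306 Ca apfu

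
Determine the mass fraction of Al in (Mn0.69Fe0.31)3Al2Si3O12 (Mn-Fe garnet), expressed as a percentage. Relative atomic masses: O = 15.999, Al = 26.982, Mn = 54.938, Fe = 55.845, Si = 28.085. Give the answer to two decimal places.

10.88 wt%

M((Mn0.69Fe0.31)3Al2Si3O12) = 495.865 g/mol.
Al contributes 2 × 26.982 = 53.964 g per mole.
53.964/495.865 = 0.1088 → 10.88%.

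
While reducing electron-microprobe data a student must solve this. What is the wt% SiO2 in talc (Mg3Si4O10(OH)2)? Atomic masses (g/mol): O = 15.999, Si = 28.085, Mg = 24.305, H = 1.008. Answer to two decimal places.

63.37 wt%

Formula mass = 379.259 g/mol.
4 Si → 4.0000 mol SiO2 per formula unit; M(SiO2) = 60.083, so SiO2 mass = 240.332 g.
240.332/379.259 × 100 = 63.37 wt%.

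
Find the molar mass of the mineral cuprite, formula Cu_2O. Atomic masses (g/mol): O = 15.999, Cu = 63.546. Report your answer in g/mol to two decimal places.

Cu: 2 × 63.546 = 127.0920
O: 1 × 15.999 = 15.9990
Summing the contributions gives the formula mass.

143.09 g/mol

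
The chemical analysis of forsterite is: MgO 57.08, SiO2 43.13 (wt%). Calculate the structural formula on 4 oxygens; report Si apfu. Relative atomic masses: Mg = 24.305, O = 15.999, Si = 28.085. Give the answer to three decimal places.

57.08 wt% MgO ÷ 40.304 g/mol = 1.41624 mol, giving 1.41624 Mg and 1.41624 O.
43.13 wt% SiO2 ÷ 60.083 g/mol = 0.71784 mol, giving 0.71784 Si and 1.43568 O.
Oxygen sums to 2.85192; scaling by 4/2.85192 = 1.40256 puts the formula on 4 O.
Si: 0.71784 × 1.40256 = 1.007 atoms per formula unit.

1.007 Si apfu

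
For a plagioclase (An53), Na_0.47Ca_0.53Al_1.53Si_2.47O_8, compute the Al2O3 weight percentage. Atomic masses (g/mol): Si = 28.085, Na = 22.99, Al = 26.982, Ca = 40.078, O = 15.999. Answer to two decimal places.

28.82 wt%

Formula mass = 270.691 g/mol.
1.53 Al → 0.7650 mol Al2O3 per formula unit; M(Al2O3) = 101.961, so Al2O3 mass = 78.000 g.
78.000/270.691 × 100 = 28.82 wt%.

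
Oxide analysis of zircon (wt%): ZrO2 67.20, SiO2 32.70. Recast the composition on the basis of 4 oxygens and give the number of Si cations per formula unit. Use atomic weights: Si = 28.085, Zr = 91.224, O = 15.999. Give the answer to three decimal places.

67.20 wt% ZrO2 ÷ 123.222 g/mol = 0.54536 mol, giving 0.54536 Zr and 1.09072 O.
32.70 wt% SiO2 ÷ 60.083 g/mol = 0.54425 mol, giving 0.54425 Si and 1.08850 O.
Oxygen sums to 2.17922; scaling by 4/2.17922 = 1.83552 puts the formula on 4 O.
Si: 0.54425 × 1.83552 = 0.999 atoms per formula unit.

0.999 Si apfu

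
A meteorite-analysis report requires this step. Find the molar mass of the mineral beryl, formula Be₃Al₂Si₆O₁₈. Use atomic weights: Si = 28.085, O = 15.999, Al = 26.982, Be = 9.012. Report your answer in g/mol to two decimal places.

The formula mass is the sum 3×9.012 + 2×26.982 + 6×28.085 + 18×15.999.

537.49 g/mol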